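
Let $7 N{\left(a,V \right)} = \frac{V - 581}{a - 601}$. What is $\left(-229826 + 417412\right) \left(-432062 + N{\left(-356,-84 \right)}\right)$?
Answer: $- \frac{77563666871054}{957} \approx -8.1049 \cdot 10^{10}$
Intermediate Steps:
$N{\left(a,V \right)} = \frac{-581 + V}{7 \left(-601 + a\right)}$ ($N{\left(a,V \right)} = \frac{\left(V - 581\right) \frac{1}{a - 601}}{7} = \frac{\left(-581 + V\right) \frac{1}{-601 + a}}{7} = \frac{\frac{1}{-601 + a} \left(-581 + V\right)}{7} = \frac{-581 + V}{7 \left(-601 + a\right)}$)
$\left(-229826 + 417412\right) \left(-432062 + N{\left(-356,-84 \right)}\right) = \left(-229826 + 417412\right) \left(-432062 + \frac{-581 - 84}{7 \left(-601 - 356\right)}\right) = 187586 \left(-432062 + \frac{1}{7} \frac{1}{-957} \left(-665\right)\right) = 187586 \left(-432062 + \frac{1}{7} \left(- \frac{1}{957}\right) \left(-665\right)\right) = 187586 \left(-432062 + \frac{95}{957}\right) = 187586 \left(- \frac{413483239}{957}\right) = - \frac{77563666871054}{957}$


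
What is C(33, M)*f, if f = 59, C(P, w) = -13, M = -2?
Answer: -767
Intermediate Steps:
C(33, M)*f = -13*59 = -767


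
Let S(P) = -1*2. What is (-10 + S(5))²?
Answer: 144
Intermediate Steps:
S(P) = -2
(-10 + S(5))² = (-10 - 2)² = (-12)² = 144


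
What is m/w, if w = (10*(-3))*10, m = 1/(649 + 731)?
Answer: -1/414000 ≈ -2.4155e-6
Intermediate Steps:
m = 1/1380 ≈ 0.00072464
w = -300 (w = -30*10 = -300)
m/w = (1/1380)/(-300) = (1/1380)*(-1/300) = -1/414000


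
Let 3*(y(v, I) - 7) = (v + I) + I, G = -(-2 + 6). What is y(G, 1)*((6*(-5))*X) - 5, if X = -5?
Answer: 945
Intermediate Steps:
G = -4 (G = -1*4 = -4)
y(v, I) = 7 + v/3 + 2*I/3 (y(v, I) = 7 + ((v + I) + I)/3 = 7 + ((I + v) + I)/3 = 7 + (v + 2*I)/3 = 7 + (v/3 + 2*I/3) = 7 + v/3 + 2*I/3)
y(G, 1)*((6*(-5))*X) - 5 = (7 + (1/3)*(-4) + (2/3)*1)*((6*(-5))*(-5)) - 5 = (7 - 4/3 + 2/3)*(-30*(-5)) - 5 = (19/3)*150 - 5 = 950 - 5 = 945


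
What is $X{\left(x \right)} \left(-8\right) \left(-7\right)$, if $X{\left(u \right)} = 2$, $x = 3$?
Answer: $112$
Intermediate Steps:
$X{\left(x \right)} \left(-8\right) \left(-7\right) = 2 \left(-8\right) \left(-7\right) = \left(-16\right) \left(-7\right) = 112$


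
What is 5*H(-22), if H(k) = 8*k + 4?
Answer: -860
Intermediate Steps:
H(k) = 4 + 8*k
5*H(-22) = 5*(4 + 8*(-22)) = 5*(4 - 176) = 5*(-172) = -860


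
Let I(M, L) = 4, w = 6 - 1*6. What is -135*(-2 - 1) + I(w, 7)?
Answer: 409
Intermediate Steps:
w = 0 (w = 6 - 6 = 0)
-135*(-2 - 1) + I(w, 7) = -135*(-2 - 1) + 4 = -135*(-3) + 4 = -27*(-15) + 4 = 405 + 4 = 409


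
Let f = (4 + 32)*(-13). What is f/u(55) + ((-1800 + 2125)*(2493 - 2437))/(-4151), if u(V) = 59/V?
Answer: -15417220/34987 ≈ -440.66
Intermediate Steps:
f = -468 (f = 36*(-13) = -468)
f/u(55) + ((-1800 + 2125)*(2493 - 2437))/(-4151) = -468/(59/55) + ((-1800 + 2125)*(2493 - 2437))/(-4151) = -468/(59*(1/55)) + (325*56)*(-1/4151) = -468/59/55 + 18200*(-1/4151) = -468*55/59 - 2600/593 = -25740/59 - 2600/593 = -15417220/34987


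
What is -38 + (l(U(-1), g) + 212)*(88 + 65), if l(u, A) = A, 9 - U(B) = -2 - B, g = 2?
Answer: 32704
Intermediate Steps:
U(B) = 11 + B (U(B) = 9 - (-2 - B) = 9 + (2 + B) = 11 + B)
-38 + (l(U(-1), g) + 212)*(88 + 65) = -38 + (2 + 212)*(88 + 65) = -38 + 214*153 = -38 + 32742 = 32704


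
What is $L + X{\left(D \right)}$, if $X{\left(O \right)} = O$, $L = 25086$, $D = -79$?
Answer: $25007$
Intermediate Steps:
$L + X{\left(D \right)} = 25086 - 79 = 25007$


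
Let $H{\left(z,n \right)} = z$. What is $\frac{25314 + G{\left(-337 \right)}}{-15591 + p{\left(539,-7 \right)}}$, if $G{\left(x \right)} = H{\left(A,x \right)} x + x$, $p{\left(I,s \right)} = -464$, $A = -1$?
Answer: $- \frac{25314}{16055} \approx -1.5767$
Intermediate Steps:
$G{\left(x \right)} = 0$ ($G{\left(x \right)} = - x + x = 0$)
$\frac{25314 + G{\left(-337 \right)}}{-15591 + p{\left(539,-7 \right)}} = \frac{25314 + 0}{-15591 - 464} = \frac{25314}{-16055} = 25314 \left(- \frac{1}{16055}\right) = - \frac{25314}{16055}$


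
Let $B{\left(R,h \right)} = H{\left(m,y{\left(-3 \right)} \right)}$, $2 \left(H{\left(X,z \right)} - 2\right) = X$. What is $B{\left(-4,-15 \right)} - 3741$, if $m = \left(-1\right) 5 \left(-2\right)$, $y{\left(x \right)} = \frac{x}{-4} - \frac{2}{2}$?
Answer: $-3734$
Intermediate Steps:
$y{\left(x \right)} = -1 - \frac{x}{4}$ ($y{\left(x \right)} = x \left(- \frac{1}{4}\right) - 1 = - \frac{x}{4} - 1 = -1 - \frac{x}{4}$)
$m = 10$ ($m = \left(-5\right) \left(-2\right) = 10$)
$H{\left(X,z \right)} = 2 + \frac{X}{2}$
$B{\left(R,h \right)} = 7$ ($B{\left(R,h \right)} = 2 + \frac{1}{2} \cdot 10 = 2 + 5 = 7$)
$B{\left(-4,-15 \right)} - 3741 = 7 - 3741 = -3734$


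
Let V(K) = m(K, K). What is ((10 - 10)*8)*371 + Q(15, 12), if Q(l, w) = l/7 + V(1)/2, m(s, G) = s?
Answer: 37/14 ≈ 2.6429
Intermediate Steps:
V(K) = K
Q(l, w) = ½ + l/7 (Q(l, w) = l/7 + 1/2 = l*(⅐) + 1*(½) = l/7 + ½ = ½ + l/7)
((10 - 10)*8)*371 + Q(15, 12) = ((10 - 10)*8)*371 + (½ + (⅐)*15) = (0*8)*371 + (½ + 15/7) = 0*371 + 37/14 = 0 + 37/14 = 37/14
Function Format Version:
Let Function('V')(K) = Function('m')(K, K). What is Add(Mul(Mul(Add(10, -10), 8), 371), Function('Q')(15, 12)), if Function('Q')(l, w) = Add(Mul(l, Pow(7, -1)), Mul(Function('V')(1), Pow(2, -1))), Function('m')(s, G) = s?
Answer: Rational(37, 14) ≈ 2.6429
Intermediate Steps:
Function('V')(K) = K
Function('Q')(l, w) = Add(Rational(1, 2), Mul(Rational(1, 7), l)) (Function('Q')(l, w) = Add(Mul(l, Pow(7, -1)), Mul(1, Pow(2, -1))) = Add(Mul(l, Rational(1, 7)), Mul(1, Rational(1, 2))) = Add(Mul(Rational(1, 7), l), Rational(1, 2)) = Add(Rational(1, 2), Mul(Rational(1, 7), l)))
Add(Mul(Mul(Add(10, -10), 8), 371), Function('Q')(15, 12)) = Add(Mul(Mul(Add(10, -10), 8), 371), Add(Rational(1, 2), Mul(Rational(1, 7), 15))) = Add(Mul(Mul(0, 8), 371), Add(Rational(1, 2), Rational(15, 7))) = Add(Mul(0, 371), Rational(37, 14)) = Add(0, Rational(37, 14)) = Rational(37, 14)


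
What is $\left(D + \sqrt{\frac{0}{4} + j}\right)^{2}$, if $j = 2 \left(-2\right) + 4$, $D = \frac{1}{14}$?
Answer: $\frac{1}{196} \approx 0.005102$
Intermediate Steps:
$D = \frac{1}{14} \approx 0.071429$
$j = 0$ ($j = -4 + 4 = 0$)
$\left(D + \sqrt{\frac{0}{4} + j}\right)^{2} = \left(\frac{1}{14} + \sqrt{\frac{0}{4} + 0}\right)^{2} = \left(\frac{1}{14} + \sqrt{0 \cdot \frac{1}{4} + 0}\right)^{2} = \left(\frac{1}{14} + \sqrt{0 + 0}\right)^{2} = \left(\frac{1}{14} + \sqrt{0}\right)^{2} = \left(\frac{1}{14} + 0\right)^{2} = \left(\frac{1}{14}\right)^{2} = \frac{1}{196}$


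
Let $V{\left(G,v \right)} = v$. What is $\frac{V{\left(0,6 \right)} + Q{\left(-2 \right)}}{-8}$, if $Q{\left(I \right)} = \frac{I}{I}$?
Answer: $- \frac{7}{8} \approx -0.875$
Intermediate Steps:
$Q{\left(I \right)} = 1$
$\frac{V{\left(0,6 \right)} + Q{\left(-2 \right)}}{-8} = \frac{6 + 1}{-8} = \left(- \frac{1}{8}\right) 7 = - \frac{7}{8}$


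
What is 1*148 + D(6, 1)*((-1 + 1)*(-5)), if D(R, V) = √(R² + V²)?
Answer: 148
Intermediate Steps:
1*148 + D(6, 1)*((-1 + 1)*(-5)) = 1*148 + √(6² + 1²)*((-1 + 1)*(-5)) = 148 + √(36 + 1)*(0*(-5)) = 148 + √37*0 = 148 + 0 = 148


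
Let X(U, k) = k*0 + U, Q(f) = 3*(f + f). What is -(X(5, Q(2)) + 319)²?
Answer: -104976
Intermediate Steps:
Q(f) = 6*f (Q(f) = 3*(2*f) = 6*f)
X(U, k) = U (X(U, k) = 0 + U = U)
-(X(5, Q(2)) + 319)² = -(5 + 319)² = -1*324² = -1*104976 = -104976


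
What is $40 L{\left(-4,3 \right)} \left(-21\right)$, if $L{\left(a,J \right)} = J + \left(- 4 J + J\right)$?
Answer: $5040$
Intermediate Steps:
$L{\left(a,J \right)} = - 2 J$ ($L{\left(a,J \right)} = J - 3 J = - 2 J$)
$40 L{\left(-4,3 \right)} \left(-21\right) = 40 \left(\left(-2\right) 3\right) \left(-21\right) = 40 \left(-6\right) \left(-21\right) = \left(-240\right) \left(-21\right) = 5040$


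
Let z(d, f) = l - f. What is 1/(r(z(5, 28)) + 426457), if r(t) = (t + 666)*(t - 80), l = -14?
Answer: 1/350329 ≈ 2.8545e-6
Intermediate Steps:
z(d, f) = -14 - f
r(t) = (-80 + t)*(666 + t) (r(t) = (666 + t)*(-80 + t) = (-80 + t)*(666 + t))
1/(r(z(5, 28)) + 426457) = 1/((-53280 + (-14 - 1*28)² + 586*(-14 - 1*28)) + 426457) = 1/((-53280 + (-14 - 28)² + 586*(-14 - 28)) + 426457) = 1/((-53280 + (-42)² + 586*(-42)) + 426457) = 1/((-53280 + 1764 - 24612) + 426457) = 1/(-76128 + 426457) = 1/350329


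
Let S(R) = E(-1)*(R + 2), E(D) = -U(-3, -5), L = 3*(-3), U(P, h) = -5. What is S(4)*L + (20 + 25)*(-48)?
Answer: -2430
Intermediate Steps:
L = -9
E(D) = 5 (E(D) = -1*(-5) = 5)
S(R) = 10 + 5*R (S(R) = 5*(R + 2) = 5*(2 + R) = 10 + 5*R)
S(4)*L + (20 + 25)*(-48) = (10 + 5*4)*(-9) + (20 + 25)*(-48) = (10 + 20)*(-9) + 45*(-48) = 30*(-9) - 2160 = -270 - 2160 = -2430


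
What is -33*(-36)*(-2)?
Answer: -2376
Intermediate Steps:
-33*(-36)*(-2) = 1188*(-2) = -2376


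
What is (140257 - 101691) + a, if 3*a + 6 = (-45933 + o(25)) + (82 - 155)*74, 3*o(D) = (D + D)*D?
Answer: 194321/9 ≈ 21591.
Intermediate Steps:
o(D) = 2*D²/3 (o(D) = ((D + D)*D)/3 = ((2*D)*D)/3 = (2*D²)/3 = 2*D²/3)
a = -152773/9 (a = -2 + ((-45933 + (⅔)*25²) + (82 - 155)*74)/3 = -2 + ((-45933 + (⅔)*625) - 73*74)/3 = -2 + ((-45933 + 1250/3) - 5402)/3 = -2 + (-136549/3 - 5402)/3 = -2 + (⅓)*(-152755/3) = -2 - 152755/9 = -152773/9 ≈ -16975.)
(140257 - 101691) + a = (140257 - 101691) - 152773/9 = 38566 - 152773/9 = 194321/9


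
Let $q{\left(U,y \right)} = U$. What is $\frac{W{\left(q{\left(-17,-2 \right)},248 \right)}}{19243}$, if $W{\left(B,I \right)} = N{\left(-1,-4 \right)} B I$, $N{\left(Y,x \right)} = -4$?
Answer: $\frac{16864}{19243} \approx 0.87637$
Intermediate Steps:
$W{\left(B,I \right)} = - 4 B I$
$\frac{W{\left(q{\left(-17,-2 \right)},248 \right)}}{19243} = \frac{\left(-4\right) \left(-17\right) 248}{19243} = 16864 \cdot \frac{1}{19243} = \frac{16864}{19243}$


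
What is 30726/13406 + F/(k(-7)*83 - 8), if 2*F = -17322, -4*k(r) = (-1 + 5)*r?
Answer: -16417228/1280273 ≈ -12.823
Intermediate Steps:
k(r) = -r (k(r) = -(-1 + 5)*r/4 = -r)
F = -8661 (F = (1/2)*(-17322) = -8661)
30726/13406 + F/(k(-7)*83 - 8) = 30726/13406 - 8661/(-1*(-7)*83 - 8) = 30726*(1/13406) - 8661/(7*83 - 8) = 15363/6703 - 8661/(581 - 8) = 15363/6703 - 8661/573 = 15363/6703 - 8661*1/573 = 15363/6703 - 2887/191 = -16417228/1280273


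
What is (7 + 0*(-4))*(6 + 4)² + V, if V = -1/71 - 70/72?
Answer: 1786679/2556 ≈ 699.01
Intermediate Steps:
V = -2521/2556 (V = -1*1/71 - 70*1/72 = -1/71 - 35/36 = -2521/2556 ≈ -0.98631)
(7 + 0*(-4))*(6 + 4)² + V = (7 + 0*(-4))*(6 + 4)² - 2521/2556 = (7 + 0)*10² - 2521/2556 = 7*100 - 2521/2556 = 700 - 2521/2556 = 1786679/2556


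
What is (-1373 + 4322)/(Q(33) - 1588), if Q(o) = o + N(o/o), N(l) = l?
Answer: -983/518 ≈ -1.8977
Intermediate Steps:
Q(o) = 1 + o (Q(o) = o + o/o = o + 1 = 1 + o)
(-1373 + 4322)/(Q(33) - 1588) = (-1373 + 4322)/((1 + 33) - 1588) = 2949/(34 - 1588) = 2949/(-1554) = 2949*(-1/1554) = -983/518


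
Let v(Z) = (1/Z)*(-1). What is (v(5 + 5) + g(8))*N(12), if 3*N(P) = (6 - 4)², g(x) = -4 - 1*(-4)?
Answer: -2/15 ≈ -0.13333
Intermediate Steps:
g(x) = 0 (g(x) = -4 + 4 = 0)
N(P) = 4/3 (N(P) = (6 - 4)²/3 = (⅓)*2² = (⅓)*4 = 4/3)
v(Z) = -1/Z
(v(5 + 5) + g(8))*N(12) = (-1/(5 + 5) + 0)*(4/3) = (-1/10 + 0)*(4/3) = (-1*⅒ + 0)*(4/3) = (-⅒ + 0)*(4/3) = -⅒*4/3 = -2/15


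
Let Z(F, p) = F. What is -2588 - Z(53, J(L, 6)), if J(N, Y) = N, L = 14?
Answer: -2641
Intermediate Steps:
-2588 - Z(53, J(L, 6)) = -2588 - 1*53 = -2588 - 53 = -2641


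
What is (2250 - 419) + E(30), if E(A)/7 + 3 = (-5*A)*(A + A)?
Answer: -61190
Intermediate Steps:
E(A) = -21 - 70*A² (E(A) = -21 + 7*((-5*A)*(A + A)) = -21 + 7*((-5*A)*(2*A)) = -21 + 7*(-10*A²) = -21 - 70*A²)
(2250 - 419) + E(30) = (2250 - 419) + (-21 - 70*30²) = 1831 + (-21 - 70*900) = 1831 + (-21 - 63000) = 1831 - 63021 = -61190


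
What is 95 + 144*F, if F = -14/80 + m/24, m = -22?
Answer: -311/5 ≈ -62.200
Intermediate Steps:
F = -131/120 (F = -14/80 - 22/24 = -14*1/80 - 22*1/24 = -7/40 - 11/12 = -131/120 ≈ -1.0917)
95 + 144*F = 95 + 144*(-131/120) = 95 - 786/5 = -311/5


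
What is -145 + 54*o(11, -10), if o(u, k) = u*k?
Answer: -6085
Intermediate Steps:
o(u, k) = k*u
-145 + 54*o(11, -10) = -145 + 54*(-10*11) = -145 + 54*(-110) = -145 - 5940 = -6085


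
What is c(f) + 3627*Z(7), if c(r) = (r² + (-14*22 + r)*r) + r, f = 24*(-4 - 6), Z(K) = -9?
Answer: 156237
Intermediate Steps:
f = -240 (f = 24*(-10) = -240)
c(r) = r + r² + r*(-308 + r) (c(r) = (r² + (-308 + r)*r) + r = (r² + r*(-308 + r)) + r = r + r² + r*(-308 + r))
c(f) + 3627*Z(7) = -240*(-307 + 2*(-240)) + 3627*(-9) = -240*(-307 - 480) - 32643 = -240*(-787) - 32643 = 188880 - 32643 = 156237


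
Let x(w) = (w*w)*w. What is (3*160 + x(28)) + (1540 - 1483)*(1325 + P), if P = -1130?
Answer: 33547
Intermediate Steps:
x(w) = w³ (x(w) = w²*w = w³)
(3*160 + x(28)) + (1540 - 1483)*(1325 + P) = (3*160 + 28³) + (1540 - 1483)*(1325 - 1130) = (480 + 21952) + 57*195 = 22432 + 11115 = 33547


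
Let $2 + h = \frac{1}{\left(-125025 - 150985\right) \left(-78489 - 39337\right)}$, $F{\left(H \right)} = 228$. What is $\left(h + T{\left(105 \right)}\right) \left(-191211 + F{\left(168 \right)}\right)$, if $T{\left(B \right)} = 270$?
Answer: $- \frac{1664544677882262423}{32521154260} \approx -5.1183 \cdot 10^{7}$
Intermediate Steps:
$h = - \frac{65042308519}{32521154260}$ ($h = -2 + \frac{1}{\left(-125025 - 150985\right) \left(-78489 - 39337\right)} = -2 + \frac{1}{\left(-276010\right) \left(-117826\right)} = -2 + \frac{1}{32521154260} = - \frac{65042308519}{32521154260} \approx -2.0$)
$\left(h + T{\left(105 \right)}\right) \left(-191211 + F{\left(168 \right)}\right) = \left(- \frac{65042308519}{32521154260} + 270\right) \left(-191211 + 228\right) = \frac{8715669341681}{32521154260} \left(-190983\right) = - \frac{1664544677882262423}{32521154260}$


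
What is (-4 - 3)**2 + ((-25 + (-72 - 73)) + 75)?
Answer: -46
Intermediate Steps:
(-4 - 3)**2 + ((-25 + (-72 - 73)) + 75) = (-7)**2 + ((-25 - 145) + 75) = 49 + (-170 + 75) = 49 - 95 = -46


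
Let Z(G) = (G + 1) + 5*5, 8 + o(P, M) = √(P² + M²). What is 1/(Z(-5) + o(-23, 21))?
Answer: -13/801 + √970/801 ≈ 0.022653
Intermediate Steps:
o(P, M) = -8 + √(M² + P²) (o(P, M) = -8 + √(P² + M²) = -8 + √(M² + P²))
Z(G) = 26 + G (Z(G) = (1 + G) + 25 = 26 + G)
1/(Z(-5) + o(-23, 21)) = 1/((26 - 5) + (-8 + √(21² + (-23)²))) = 1/(21 + (-8 + √(441 + 529))) = 1/(21 + (-8 + √970)) = 1/(13 + √970)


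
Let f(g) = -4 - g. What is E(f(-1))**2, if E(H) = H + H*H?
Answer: 36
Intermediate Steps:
E(H) = H + H**2
E(f(-1))**2 = ((-4 - 1*(-1))*(1 + (-4 - 1*(-1))))**2 = ((-4 + 1)*(1 + (-4 + 1)))**2 = (-3*(1 - 3))**2 = (-3*(-2))**2 = 6**2 = 36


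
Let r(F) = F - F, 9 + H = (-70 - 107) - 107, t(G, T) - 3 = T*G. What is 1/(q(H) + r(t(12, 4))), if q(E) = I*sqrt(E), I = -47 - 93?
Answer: I*sqrt(293)/41020 ≈ 0.00041729*I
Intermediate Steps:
t(G, T) = 3 + G*T (t(G, T) = 3 + T*G = 3 + G*T)
I = -140
H = -293 (H = -9 + ((-70 - 107) - 107) = -9 + (-177 - 107) = -9 - 284 = -293)
r(F) = 0
q(E) = -140*sqrt(E)
1/(q(H) + r(t(12, 4))) = 1/(-140*I*sqrt(293) + 0) = 1/(-140*I*sqrt(293)) = I*sqrt(293)/41020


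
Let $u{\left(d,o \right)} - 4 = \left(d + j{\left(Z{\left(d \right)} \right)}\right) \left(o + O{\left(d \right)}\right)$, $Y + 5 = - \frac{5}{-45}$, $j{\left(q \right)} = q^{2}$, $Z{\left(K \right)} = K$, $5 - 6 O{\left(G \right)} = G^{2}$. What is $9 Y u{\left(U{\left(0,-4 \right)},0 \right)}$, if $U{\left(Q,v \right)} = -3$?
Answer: $0$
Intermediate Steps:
$O{\left(G \right)} = \frac{5}{6} - \frac{G^{2}}{6}$
$Y = - \frac{44}{9}$ ($Y = -5 - \frac{5}{-45} = -5 - - \frac{1}{9} = -5 + \frac{1}{9} = - \frac{44}{9} \approx -4.8889$)
$u{\left(d,o \right)} = 4 + \left(d + d^{2}\right) \left(\frac{5}{6} + o - \frac{d^{2}}{6}\right)$ ($u{\left(d,o \right)} = 4 + \left(d + d^{2}\right) \left(o - \left(- \frac{5}{6} + \frac{d^{2}}{6}\right)\right) = 4 + \left(d + d^{2}\right) \left(\frac{5}{6} + o - \frac{d^{2}}{6}\right)$)
$9 Y u{\left(U{\left(0,-4 \right)},0 \right)} = 9 \left(- \frac{44}{9}\right) \left(4 - 0 + 0 \left(-3\right)^{2} - - \frac{-5 + \left(-3\right)^{2}}{2} + \frac{\left(-3\right)^{2} \left(5 - \left(-3\right)^{2}\right)}{6}\right) = - 44 \left(4 + 0 + 0 \cdot 9 - - \frac{-5 + 9}{2} + \frac{1}{6} \cdot 9 \left(5 - 9\right)\right) = - 44 \left(4 + 0 + 0 - \left(- \frac{1}{2}\right) 4 + \frac{1}{6} \cdot 9 \left(5 - 9\right)\right) = - 44 \left(4 + 0 + 0 + 2 + \frac{1}{6} \cdot 9 \left(-4\right)\right) = - 44 \left(4 + 0 + 0 + 2 - 6\right) = \left(-44\right) 0 = 0$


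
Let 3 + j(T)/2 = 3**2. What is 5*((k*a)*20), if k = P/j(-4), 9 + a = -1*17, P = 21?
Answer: -4550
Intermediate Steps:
j(T) = 12 (j(T) = -6 + 2*3**2 = -6 + 2*9 = -6 + 18 = 12)
a = -26 (a = -9 - 1*17 = -9 - 17 = -26)
k = 7/4 (k = 21/12 = 21*(1/12) = 7/4 ≈ 1.7500)
5*((k*a)*20) = 5*(((7/4)*(-26))*20) = 5*(-91/2*20) = 5*(-910) = -4550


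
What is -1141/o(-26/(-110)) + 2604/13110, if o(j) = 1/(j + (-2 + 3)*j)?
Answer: -12959268/24035 ≈ -539.18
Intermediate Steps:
o(j) = 1/(2*j) (o(j) = 1/(j + 1*j) = 1/(j + j) = 1/(2*j))
-1141/o(-26/(-110)) + 2604/13110 = -1141/(1/(2*((-26/(-110))))) + 2604/13110 = -1141/(1/(2*((-26*(-1/110))))) + 2604*(1/13110) = -1141/(1/(2*(13/55))) + 434/2185 = -1141/((½)*(55/13)) + 434/2185 = -1141/55/26 + 434/2185 = -1141*26/55 + 434/2185 = -29666/55 + 434/2185 = -12959268/24035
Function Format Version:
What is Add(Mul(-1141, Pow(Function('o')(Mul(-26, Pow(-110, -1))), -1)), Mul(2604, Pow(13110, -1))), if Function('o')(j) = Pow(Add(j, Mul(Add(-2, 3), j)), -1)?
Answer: Rational(-12959268, 24035) ≈ -539.18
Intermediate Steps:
Function('o')(j) = Mul(Rational(1, 2), Pow(j, -1)) (Function('o')(j) = Pow(Add(j, Mul(1, j)), -1) = Pow(Add(j, j), -1) = Pow(Mul(2, j), -1) = Mul(Rational(1, 2), Pow(j, -1)))
Add(Mul(-1141, Pow(Function('o')(Mul(-26, Pow(-110, -1))), -1)), Mul(2604, Pow(13110, -1))) = Add(Mul(-1141, Pow(Mul(Rational(1, 2), Pow(Mul(-26, Pow(-110, -1)), -1)), -1)), Mul(2604, Pow(13110, -1))) = Add(Mul(-1141, Pow(Mul(Rational(1, 2), Pow(Mul(-26, Rational(-1, 110)), -1)), -1)), Mul(2604, Rational(1, 13110))) = Add(Mul(-1141, Pow(Mul(Rational(1, 2), Pow(Rational(13, 55), -1)), -1)), Rational(434, 2185)) = Add(Mul(-1141, Pow(Mul(Rational(1, 2), Rational(55, 13)), -1)), Rational(434, 2185)) = Add(Mul(-1141, Pow(Rational(55, 26), -1)), Rational(434, 2185)) = Add(Mul(-1141, Rational(26, 55)), Rational(434, 2185)) = Add(Rational(-29666, 55), Rational(434, 2185)) = Rational(-12959268, 24035)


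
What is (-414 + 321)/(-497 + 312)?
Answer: 93/185 ≈ 0.50270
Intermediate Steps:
(-414 + 321)/(-497 + 312) = -93/(-185) = -93*(-1/185) = 93/185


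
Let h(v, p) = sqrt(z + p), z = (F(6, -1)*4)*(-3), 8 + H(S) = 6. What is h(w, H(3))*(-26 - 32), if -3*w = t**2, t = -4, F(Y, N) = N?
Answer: -58*sqrt(10) ≈ -183.41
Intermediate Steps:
H(S) = -2 (H(S) = -8 + 6 = -2)
z = 12 (z = -1*4*(-3) = -4*(-3) = 12)
w = -16/3 (w = -1/3*(-4)**2 = -1/3*16 = -16/3 ≈ -5.3333)
h(v, p) = sqrt(12 + p)
h(w, H(3))*(-26 - 32) = sqrt(12 - 2)*(-26 - 32) = sqrt(10)*(-58) = -58*sqrt(10)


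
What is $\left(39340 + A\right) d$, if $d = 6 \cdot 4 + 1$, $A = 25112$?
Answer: $1611300$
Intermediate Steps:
$d = 25$ ($d = 24 + 1 = 25$)
$\left(39340 + A\right) d = \left(39340 + 25112\right) 25 = 64452 \cdot 25 = 1611300$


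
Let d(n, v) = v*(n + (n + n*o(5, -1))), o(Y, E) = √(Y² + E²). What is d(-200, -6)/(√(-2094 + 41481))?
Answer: 400*√39387*(2 + √26)/13129 ≈ 42.924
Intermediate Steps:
o(Y, E) = √(E² + Y²)
d(n, v) = v*(2*n + n*√26) (d(n, v) = v*(n + (n + n*√((-1)² + 5²))) = v*(n + (n + n*√(1 + 25))) = v*(n + (n + n*√26)) = v*(2*n + n*√26))
d(-200, -6)/(√(-2094 + 41481)) = (-200*(-6)*(2 + √26))/(√(-2094 + 41481)) = (2400 + 1200*√26)/(√39387) = (2400 + 1200*√26)*(√39387/39387) = √39387*(2400 + 1200*√26)/39387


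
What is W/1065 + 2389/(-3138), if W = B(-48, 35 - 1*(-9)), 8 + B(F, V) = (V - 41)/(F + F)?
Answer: -4567977/5941280 ≈ -0.76885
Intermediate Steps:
B(F, V) = -8 + (-41 + V)/(2*F) (B(F, V) = -8 + (V - 41)/(F + F) = -8 + (-41 + V)/((2*F)) = -8 + (-41 + V)*(1/(2*F)) = -8 + (-41 + V)/(2*F))
W = -257/32 (W = (1/2)*(-41 + (35 - 1*(-9)) - 16*(-48))/(-48) = (1/2)*(-1/48)*(-41 + (35 + 9) + 768) = (1/2)*(-1/48)*(-41 + 44 + 768) = (1/2)*(-1/48)*771 = -257/32 ≈ -8.0313)
W/1065 + 2389/(-3138) = -257/32/1065 + 2389/(-3138) = -257/32*1/1065 + 2389*(-1/3138) = -257/34080 - 2389/3138 = -4567977/5941280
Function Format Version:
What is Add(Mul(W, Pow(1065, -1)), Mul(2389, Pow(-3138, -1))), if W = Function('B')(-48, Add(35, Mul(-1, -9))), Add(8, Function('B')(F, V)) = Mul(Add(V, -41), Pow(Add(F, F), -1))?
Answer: Rational(-4567977, 5941280) ≈ -0.76885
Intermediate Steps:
Function('B')(F, V) = Add(-8, Mul(Rational(1, 2), Pow(F, -1), Add(-41, V))) (Function('B')(F, V) = Add(-8, Mul(Add(V, -41), Pow(Add(F, F), -1))) = Add(-8, Mul(Add(-41, V), Pow(Mul(2, F), -1))) = Add(-8, Mul(Add(-41, V), Mul(Rational(1, 2), Pow(F, -1)))) = Add(-8, Mul(Rational(1, 2), Pow(F, -1), Add(-41, V))))
W = Rational(-257, 32) (W = Mul(Rational(1, 2), Pow(-48, -1), Add(-41, Add(35, Mul(-1, -9)), Mul(-16, -48))) = Mul(Rational(1, 2), Rational(-1, 48), Add(-41, Add(35, 9), 768)) = Mul(Rational(1, 2), Rational(-1, 48), Add(-41, 44, 768)) = Mul(Rational(1, 2), Rational(-1, 48), 771) = Rational(-257, 32) ≈ -8.0313)
Add(Mul(W, Pow(1065, -1)), Mul(2389, Pow(-3138, -1))) = Add(Mul(Rational(-257, 32), Pow(1065, -1)), Mul(2389, Pow(-3138, -1))) = Add(Mul(Rational(-257, 32), Rational(1, 1065)), Mul(2389, Rational(-1, 3138))) = Add(Rational(-257, 34080), Rational(-2389, 3138)) = Rational(-4567977, 5941280)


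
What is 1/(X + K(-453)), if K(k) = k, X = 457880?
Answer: 1/457427 ≈ 2.1861e-6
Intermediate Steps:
1/(X + K(-453)) = 1/(457880 - 453) = 1/457427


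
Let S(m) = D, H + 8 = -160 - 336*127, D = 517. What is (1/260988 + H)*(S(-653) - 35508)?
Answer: 391224780631729/260988 ≈ 1.4990e+9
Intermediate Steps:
H = -42840 (H = -8 + (-160 - 336*127) = -8 + (-160 - 42672) = -8 - 42832 = -42840)
S(m) = 517
(1/260988 + H)*(S(-653) - 35508) = (1/260988 - 42840)*(517 - 35508) = (1/260988 - 42840)*(-34991) = -11180725919/260988*(-34991) = 391224780631729/260988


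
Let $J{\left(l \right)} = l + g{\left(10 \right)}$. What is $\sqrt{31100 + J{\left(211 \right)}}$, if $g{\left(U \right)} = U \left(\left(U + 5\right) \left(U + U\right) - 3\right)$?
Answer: $3 \sqrt{3809} \approx 185.15$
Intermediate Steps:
$g{\left(U \right)} = U \left(-3 + 2 U \left(5 + U\right)\right)$ ($g{\left(U \right)} = U \left(\left(5 + U\right) 2 U - 3\right) = U \left(2 U \left(5 + U\right) - 3\right) = U \left(-3 + 2 U \left(5 + U\right)\right)$)
$J{\left(l \right)} = 2970 + l$ ($J{\left(l \right)} = l + 10 \left(-3 + 2 \cdot 10^{2} + 10 \cdot 10\right) = l + 10 \left(-3 + 2 \cdot 100 + 100\right) = l + 10 \left(-3 + 200 + 100\right) = l + 10 \cdot 297 = l + 2970 = 2970 + l$)
$\sqrt{31100 + J{\left(211 \right)}} = \sqrt{31100 + \left(2970 + 211\right)} = \sqrt{31100 + 3181} = \sqrt{34281} = 3 \sqrt{3809}$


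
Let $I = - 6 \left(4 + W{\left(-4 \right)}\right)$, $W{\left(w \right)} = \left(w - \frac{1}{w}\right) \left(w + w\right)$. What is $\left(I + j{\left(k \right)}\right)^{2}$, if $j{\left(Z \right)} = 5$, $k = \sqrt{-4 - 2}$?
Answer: $39601$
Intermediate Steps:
$W{\left(w \right)} = 2 w \left(w - \frac{1}{w}\right)$ ($W{\left(w \right)} = \left(w - \frac{1}{w}\right) 2 w = 2 w \left(w - \frac{1}{w}\right)$)
$k = i \sqrt{6}$ ($k = \sqrt{-6} = i \sqrt{6} \approx 2.4495 i$)
$I = -204$ ($I = - 6 \left(4 - \left(2 - 2 \left(-4\right)^{2}\right)\right) = - 6 \left(4 + \left(-2 + 2 \cdot 16\right)\right) = - 6 \left(4 + \left(-2 + 32\right)\right) = - 6 \left(4 + 30\right) = \left(-6\right) 34 = -204$)
$\left(I + j{\left(k \right)}\right)^{2} = \left(-204 + 5\right)^{2} = \left(-199\right)^{2} = 39601$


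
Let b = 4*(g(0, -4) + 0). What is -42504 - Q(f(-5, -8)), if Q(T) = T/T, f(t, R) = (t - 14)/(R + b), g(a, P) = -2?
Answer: -42505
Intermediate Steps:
b = -8 (b = 4*(-2 + 0) = 4*(-2) = -8)
f(t, R) = (-14 + t)/(-8 + R) (f(t, R) = (t - 14)/(R - 8) = (-14 + t)/(-8 + R))
Q(T) = 1
-42504 - Q(f(-5, -8)) = -42504 - 1*1 = -42504 - 1 = -42505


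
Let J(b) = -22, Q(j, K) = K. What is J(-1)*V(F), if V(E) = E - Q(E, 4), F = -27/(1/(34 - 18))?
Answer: 9592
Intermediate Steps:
F = -432 (F = -27/(1/16) = -27/1/16 = -27*16 = -432)
V(E) = -4 + E (V(E) = E - 1*4 = E - 4 = -4 + E)
J(-1)*V(F) = -22*(-4 - 432) = -22*(-436) = 9592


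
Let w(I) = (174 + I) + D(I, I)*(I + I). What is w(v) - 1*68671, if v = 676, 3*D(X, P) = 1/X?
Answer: -203461/3 ≈ -67820.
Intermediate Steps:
D(X, P) = 1/(3*X) (D(X, P) = (1/X)/3 = 1/(3*X))
w(I) = 524/3 + I (w(I) = (174 + I) + (1/(3*I))*(I + I) = (174 + I) + (1/(3*I))*(2*I) = (174 + I) + ⅔ = 524/3 + I)
w(v) - 1*68671 = (524/3 + 676) - 1*68671 = 2552/3 - 68671 = -203461/3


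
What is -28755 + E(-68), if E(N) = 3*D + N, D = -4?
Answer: -28835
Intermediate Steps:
E(N) = -12 + N (E(N) = 3*(-4) + N = -12 + N)
-28755 + E(-68) = -28755 + (-12 - 68) = -28755 - 80 = -28835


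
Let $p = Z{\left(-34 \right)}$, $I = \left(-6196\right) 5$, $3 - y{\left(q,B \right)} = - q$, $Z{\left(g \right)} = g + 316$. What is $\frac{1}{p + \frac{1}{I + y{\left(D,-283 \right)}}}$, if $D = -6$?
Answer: $\frac{30983}{8737205} \approx 0.0035461$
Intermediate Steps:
$Z{\left(g \right)} = 316 + g$
$y{\left(q,B \right)} = 3 + q$ ($y{\left(q,B \right)} = 3 - - q = 3 + q$)
$I = -30980$
$p = 282$ ($p = 316 - 34 = 282$)
$\frac{1}{p + \frac{1}{I + y{\left(D,-283 \right)}}} = \frac{1}{282 + \frac{1}{-30980 + \left(3 - 6\right)}} = \frac{1}{282 + \frac{1}{-30980 - 3}} = \frac{1}{282 + \frac{1}{-30983}} = \frac{1}{282 - \frac{1}{30983}} = \frac{1}{\frac{8737205}{30983}} = \frac{30983}{8737205}$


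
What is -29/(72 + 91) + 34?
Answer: 5513/163 ≈ 33.822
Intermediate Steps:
-29/(72 + 91) + 34 = -29/163 + 34 = 5513/163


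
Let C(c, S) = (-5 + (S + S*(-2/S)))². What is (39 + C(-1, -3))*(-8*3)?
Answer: -3336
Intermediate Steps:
C(c, S) = (-7 + S)² (C(c, S) = (-5 + (S - 2))² = (-5 + (-2 + S))² = (-7 + S)²)
(39 + C(-1, -3))*(-8*3) = (39 + (-7 - 3)²)*(-8*3) = (39 + (-10)²)*(-24) = (39 + 100)*(-24) = 139*(-24) = -3336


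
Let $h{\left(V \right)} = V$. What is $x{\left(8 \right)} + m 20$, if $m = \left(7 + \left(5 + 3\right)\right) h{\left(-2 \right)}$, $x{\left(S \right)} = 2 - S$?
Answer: $-606$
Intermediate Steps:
$m = -30$ ($m = \left(7 + \left(5 + 3\right)\right) \left(-2\right) = \left(7 + 8\right) \left(-2\right) = 15 \left(-2\right) = -30$)
$x{\left(8 \right)} + m 20 = \left(2 - 8\right) - 600 = -6 - 600 = -606$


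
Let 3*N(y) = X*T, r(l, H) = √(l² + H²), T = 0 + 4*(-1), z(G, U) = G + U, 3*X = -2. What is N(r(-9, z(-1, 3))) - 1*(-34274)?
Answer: 308474/9 ≈ 34275.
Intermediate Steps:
X = -⅔ (X = (⅓)*(-2) = -⅔ ≈ -0.66667)
T = -4 (T = 0 - 4 = -4)
r(l, H) = √(H² + l²)
N(y) = 8/9 (N(y) = (-⅔*(-4))/3 = (⅓)*(8/3) = 8/9)
N(r(-9, z(-1, 3))) - 1*(-34274) = 8/9 - 1*(-34274) = 8/9 + 34274 = 308474/9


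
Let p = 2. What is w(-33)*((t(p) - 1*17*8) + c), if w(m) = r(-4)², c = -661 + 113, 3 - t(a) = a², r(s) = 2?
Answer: -2740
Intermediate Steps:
t(a) = 3 - a²
c = -548
w(m) = 4 (w(m) = 2² = 4)
w(-33)*((t(p) - 1*17*8) + c) = 4*(((3 - 1*2²) - 1*17*8) - 548) = 4*(((3 - 1*4) - 17*8) - 548) = 4*(((3 - 4) - 136) - 548) = 4*((-1 - 136) - 548) = 4*(-137 - 548) = 4*(-685) = -2740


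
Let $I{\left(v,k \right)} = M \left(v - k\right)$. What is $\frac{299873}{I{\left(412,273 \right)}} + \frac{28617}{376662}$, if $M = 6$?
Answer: $\frac{9414552542}{26178009} \approx 359.64$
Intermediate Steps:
$I{\left(v,k \right)} = - 6 k + 6 v$ ($I{\left(v,k \right)} = 6 \left(v - k\right) = - 6 k + 6 v$)
$\frac{299873}{I{\left(412,273 \right)}} + \frac{28617}{376662} = \frac{299873}{\left(-6\right) 273 + 6 \cdot 412} + \frac{28617}{376662} = \frac{299873}{-1638 + 2472} + 28617 \cdot \frac{1}{376662} = \frac{299873}{834} + \frac{9539}{125554} = \frac{9414552542}{26178009}$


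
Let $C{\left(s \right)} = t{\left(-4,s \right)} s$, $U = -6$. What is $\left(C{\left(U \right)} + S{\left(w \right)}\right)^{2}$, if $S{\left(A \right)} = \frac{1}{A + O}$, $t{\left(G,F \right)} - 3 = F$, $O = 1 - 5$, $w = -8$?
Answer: $\frac{46225}{144} \approx 321.01$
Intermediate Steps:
$O = -4$
$t{\left(G,F \right)} = 3 + F$
$S{\left(A \right)} = \frac{1}{-4 + A}$ ($S{\left(A \right)} = \frac{1}{A - 4} = \frac{1}{-4 + A}$)
$C{\left(s \right)} = s \left(3 + s\right)$ ($C{\left(s \right)} = \left(3 + s\right) s = s \left(3 + s\right)$)
$\left(C{\left(U \right)} + S{\left(w \right)}\right)^{2} = \left(- 6 \left(3 - 6\right) + \frac{1}{-4 - 8}\right)^{2} = \left(\left(-6\right) \left(-3\right) + \frac{1}{-12}\right)^{2} = \left(18 - \frac{1}{12}\right)^{2} = \left(\frac{215}{12}\right)^{2} = \frac{46225}{144}$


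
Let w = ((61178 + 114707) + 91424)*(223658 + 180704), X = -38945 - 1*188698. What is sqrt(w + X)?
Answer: sqrt(108089374215) ≈ 3.2877e+5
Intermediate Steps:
X = -227643 (X = -38945 - 188698 = -227643)
w = 108089601858 (w = (175885 + 91424)*404362 = 267309*404362 = 108089601858)
sqrt(w + X) = sqrt(108089601858 - 227643) = sqrt(108089374215)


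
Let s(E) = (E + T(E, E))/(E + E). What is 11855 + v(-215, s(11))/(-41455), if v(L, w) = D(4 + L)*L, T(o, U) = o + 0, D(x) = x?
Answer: 98280732/8291 ≈ 11854.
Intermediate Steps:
T(o, U) = o
s(E) = 1 (s(E) = (E + E)/(E + E) = (2*E)/((2*E)) = (2*E)*(1/(2*E)) = 1)
v(L, w) = L*(4 + L) (v(L, w) = (4 + L)*L = L*(4 + L))
11855 + v(-215, s(11))/(-41455) = 11855 - 215*(4 - 215)/(-41455) = 11855 - 215*(-211)*(-1/41455) = 11855 + 45365*(-1/41455) = 11855 - 9073/8291 = 98280732/8291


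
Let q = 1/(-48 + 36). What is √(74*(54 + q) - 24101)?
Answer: I*√724002/6 ≈ 141.81*I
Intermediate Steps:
q = -1/12 (q = 1/(-12) = -1/12 ≈ -0.083333)
√(74*(54 + q) - 24101) = √(74*(54 - 1/12) - 24101) = √(74*(647/12) - 24101) = √(23939/6 - 24101) = √(-120667/6) = I*√724002/6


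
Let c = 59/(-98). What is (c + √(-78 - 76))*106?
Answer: -3127/49 + 106*I*√154 ≈ -63.816 + 1315.4*I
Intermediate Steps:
c = -59/98 (c = 59*(-1/98) = -59/98 ≈ -0.60204)
(c + √(-78 - 76))*106 = (-59/98 + √(-78 - 76))*106 = (-59/98 + √(-154))*106 = (-59/98 + I*√154)*106 = -3127/49 + 106*I*√154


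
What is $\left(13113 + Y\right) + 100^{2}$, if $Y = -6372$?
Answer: $16741$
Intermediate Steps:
$\left(13113 + Y\right) + 100^{2} = \left(13113 - 6372\right) + 100^{2} = 6741 + 10000 = 16741$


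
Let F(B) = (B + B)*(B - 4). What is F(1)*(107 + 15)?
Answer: -732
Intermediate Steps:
F(B) = 2*B*(-4 + B) (F(B) = (2*B)*(-4 + B) = 2*B*(-4 + B))
F(1)*(107 + 15) = (2*1*(-4 + 1))*(107 + 15) = (2*1*(-3))*122 = -6*122 = -732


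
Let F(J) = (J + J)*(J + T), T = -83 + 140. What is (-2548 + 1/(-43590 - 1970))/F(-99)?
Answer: -38695627/126292320 ≈ -0.30640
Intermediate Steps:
T = 57
F(J) = 2*J*(57 + J) (F(J) = (J + J)*(J + 57) = (2*J)*(57 + J) = 2*J*(57 + J))
(-2548 + 1/(-43590 - 1970))/F(-99) = (-2548 + 1/(-43590 - 1970))/((2*(-99)*(57 - 99))) = (-2548 + 1/(-45560))/((2*(-99)*(-42))) = (-2548 - 1/45560)/8316 = -116086881/45560*1/8316 = -38695627/126292320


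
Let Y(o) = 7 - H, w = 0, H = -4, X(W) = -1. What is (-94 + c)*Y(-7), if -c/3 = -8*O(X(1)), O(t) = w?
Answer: -1034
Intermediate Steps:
O(t) = 0
Y(o) = 11 (Y(o) = 7 - 1*(-4) = 7 + 4 = 11)
c = 0 (c = -(-24)*0 = -3*0 = 0)
(-94 + c)*Y(-7) = (-94 + 0)*11 = -94*11 = -1034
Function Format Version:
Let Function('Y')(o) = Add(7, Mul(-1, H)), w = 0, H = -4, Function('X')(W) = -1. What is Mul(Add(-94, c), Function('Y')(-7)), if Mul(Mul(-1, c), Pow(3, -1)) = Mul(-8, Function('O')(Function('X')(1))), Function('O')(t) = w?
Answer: -1034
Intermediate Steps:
Function('O')(t) = 0
Function('Y')(o) = 11 (Function('Y')(o) = Add(7, Mul(-1, -4)) = Add(7, 4) = 11)
c = 0 (c = Mul(-3, Mul(-8, 0)) = Mul(-3, 0) = 0)
Mul(Add(-94, c), Function('Y')(-7)) = Mul(Add(-94, 0), 11) = Mul(-94, 11) = -1034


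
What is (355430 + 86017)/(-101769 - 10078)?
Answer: -441447/111847 ≈ -3.9469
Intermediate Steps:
(355430 + 86017)/(-101769 - 10078) = 441447/(-111847) = 441447*(-1/111847) = -441447/111847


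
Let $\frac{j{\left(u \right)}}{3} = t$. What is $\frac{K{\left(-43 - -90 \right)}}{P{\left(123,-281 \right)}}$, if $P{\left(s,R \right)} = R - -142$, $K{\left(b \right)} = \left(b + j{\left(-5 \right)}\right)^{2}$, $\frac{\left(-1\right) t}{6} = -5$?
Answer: $- \frac{18769}{139} \approx -135.03$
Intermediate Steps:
$t = 30$ ($t = \left(-6\right) \left(-5\right) = 30$)
$j{\left(u \right)} = 90$ ($j{\left(u \right)} = 3 \cdot 30 = 90$)
$K{\left(b \right)} = \left(90 + b\right)^{2}$ ($K{\left(b \right)} = \left(b + 90\right)^{2} = \left(90 + b\right)^{2}$)
$P{\left(s,R \right)} = 142 + R$ ($P{\left(s,R \right)} = R + 142 = 142 + R$)
$\frac{K{\left(-43 - -90 \right)}}{P{\left(123,-281 \right)}} = \frac{\left(90 - -47\right)^{2}}{142 - 281} = \frac{\left(90 + \left(-43 + 90\right)\right)^{2}}{-139} = \left(90 + 47\right)^{2} \left(- \frac{1}{139}\right) = 137^{2} \left(- \frac{1}{139}\right) = 18769 \left(- \frac{1}{139}\right) = - \frac{18769}{139}$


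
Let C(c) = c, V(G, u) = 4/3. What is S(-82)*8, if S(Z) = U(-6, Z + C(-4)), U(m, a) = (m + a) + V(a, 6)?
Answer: -2176/3 ≈ -725.33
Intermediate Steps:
V(G, u) = 4/3 (V(G, u) = 4*(⅓) = 4/3)
U(m, a) = 4/3 + a + m (U(m, a) = (m + a) + 4/3 = (a + m) + 4/3 = 4/3 + a + m)
S(Z) = -26/3 + Z (S(Z) = 4/3 + (Z - 4) - 6 = 4/3 + (-4 + Z) - 6 = -26/3 + Z)
S(-82)*8 = (-26/3 - 82)*8 = -272/3*8 = -2176/3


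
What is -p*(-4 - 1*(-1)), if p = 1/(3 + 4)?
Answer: 3/7 ≈ 0.42857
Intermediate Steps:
p = ⅐ (p = 1/7 = ⅐ ≈ 0.14286)
-p*(-4 - 1*(-1)) = -(-4 - 1*(-1))/7 = -(-4 + 1)/7 = -(-3)/7 = -1*(-3/7) = 3/7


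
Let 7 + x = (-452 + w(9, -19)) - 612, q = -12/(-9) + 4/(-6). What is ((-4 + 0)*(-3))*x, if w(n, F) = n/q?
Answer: -12690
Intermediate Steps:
q = ⅔ (q = -12*(-⅑) + 4*(-⅙) = 4/3 - ⅔ = ⅔ ≈ 0.66667)
w(n, F) = 3*n/2 (w(n, F) = n/(⅔) = n*(3/2) = 3*n/2)
x = -2115/2 (x = -7 + ((-452 + (3/2)*9) - 612) = -7 + ((-452 + 27/2) - 612) = -7 + (-877/2 - 612) = -7 - 2101/2 = -2115/2 ≈ -1057.5)
((-4 + 0)*(-3))*x = ((-4 + 0)*(-3))*(-2115/2) = -4*(-3)*(-2115/2) = 12*(-2115/2) = -12690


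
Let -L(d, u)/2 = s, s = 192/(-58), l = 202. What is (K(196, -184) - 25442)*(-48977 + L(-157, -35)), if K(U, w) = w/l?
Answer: 3649384612494/2929 ≈ 1.2459e+9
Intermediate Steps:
s = -96/29 (s = 192*(-1/58) = -96/29 ≈ -3.3103)
L(d, u) = 192/29 (L(d, u) = -2*(-96/29) = 192/29)
K(U, w) = w/202
(K(196, -184) - 25442)*(-48977 + L(-157, -35)) = ((1/202)*(-184) - 25442)*(-48977 + 192/29) = (-92/101 - 25442)*(-1420141/29) = -2569734/101*(-1420141/29) = 3649384612494/2929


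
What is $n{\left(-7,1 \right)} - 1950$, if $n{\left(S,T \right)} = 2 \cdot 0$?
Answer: $-1950$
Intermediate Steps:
$n{\left(S,T \right)} = 0$
$n{\left(-7,1 \right)} - 1950 = 0 - 1950 = -1950$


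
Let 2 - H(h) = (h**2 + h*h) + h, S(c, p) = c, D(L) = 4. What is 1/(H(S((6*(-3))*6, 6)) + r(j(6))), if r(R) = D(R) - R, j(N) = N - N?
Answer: -1/23214 ≈ -4.3077e-5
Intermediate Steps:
H(h) = 2 - h - 2*h**2 (H(h) = 2 - ((h**2 + h*h) + h) = 2 - ((h**2 + h**2) + h) = 2 - (2*h**2 + h) = 2 - (h + 2*h**2) = 2 + (-h - 2*h**2) = 2 - h - 2*h**2)
j(N) = 0
r(R) = 4 - R
1/(H(S((6*(-3))*6, 6)) + r(j(6))) = 1/((2 - 6*(-3)*6 - 2*((6*(-3))*6)**2) + (4 - 1*0)) = 1/((2 - (-18)*6 - 2*(-18*6)**2) + (4 + 0)) = 1/((2 - 1*(-108) - 2*(-108)**2) + 4) = 1/((2 + 108 - 2*11664) + 4) = 1/((2 + 108 - 23328) + 4) = 1/(-23218 + 4) = 1/(-23214) = -1/23214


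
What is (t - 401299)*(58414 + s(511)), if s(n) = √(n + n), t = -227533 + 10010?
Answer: -36147868308 - 618822*√1022 ≈ -3.6168e+10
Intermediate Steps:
t = -217523
s(n) = √2*√n (s(n) = √(2*n) = √2*√n)
(t - 401299)*(58414 + s(511)) = (-217523 - 401299)*(58414 + √2*√511) = -618822*(58414 + √1022) = -36147868308 - 618822*√1022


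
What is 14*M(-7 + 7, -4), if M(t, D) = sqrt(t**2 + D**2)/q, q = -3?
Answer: -56/3 ≈ -18.667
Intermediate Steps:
M(t, D) = -sqrt(D**2 + t**2)/3 (M(t, D) = sqrt(t**2 + D**2)/(-3) = sqrt(D**2 + t**2)*(-1/3) = -sqrt(D**2 + t**2)/3)
14*M(-7 + 7, -4) = 14*(-sqrt((-4)**2 + (-7 + 7)**2)/3) = 14*(-sqrt(16 + 0**2)/3) = 14*(-sqrt(16 + 0)/3) = 14*(-sqrt(16)/3) = 14*(-1/3*4) = 14*(-4/3) = -56/3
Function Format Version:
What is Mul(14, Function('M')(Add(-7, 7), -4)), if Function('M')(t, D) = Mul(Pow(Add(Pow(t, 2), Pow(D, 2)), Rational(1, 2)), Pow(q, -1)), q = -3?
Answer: Rational(-56, 3) ≈ -18.667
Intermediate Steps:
Function('M')(t, D) = Mul(Rational(-1, 3), Pow(Add(Pow(D, 2), Pow(t, 2)), Rational(1, 2))) (Function('M')(t, D) = Mul(Pow(Add(Pow(t, 2), Pow(D, 2)), Rational(1, 2)), Pow(-3, -1)) = Mul(Pow(Add(Pow(D, 2), Pow(t, 2)), Rational(1, 2)), Rational(-1, 3)) = Mul(Rational(-1, 3), Pow(Add(Pow(D, 2), Pow(t, 2)), Rational(1, 2))))
Mul(14, Function('M')(Add(-7, 7), -4)) = Mul(14, Mul(Rational(-1, 3), Pow(Add(Pow(-4, 2), Pow(Add(-7, 7), 2)), Rational(1, 2)))) = Mul(14, Mul(Rational(-1, 3), Pow(Add(16, Pow(0, 2)), Rational(1, 2)))) = Mul(14, Mul(Rational(-1, 3), Pow(Add(16, 0), Rational(1, 2)))) = Mul(14, Mul(Rational(-1, 3), Pow(16, Rational(1, 2)))) = Mul(14, Mul(Rational(-1, 3), 4)) = Mul(14, Rational(-4, 3)) = Rational(-56, 3)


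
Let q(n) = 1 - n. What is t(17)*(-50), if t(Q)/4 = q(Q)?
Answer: 3200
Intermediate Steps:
t(Q) = 4 - 4*Q (t(Q) = 4*(1 - Q) = 4 - 4*Q)
t(17)*(-50) = (4 - 4*17)*(-50) = (4 - 68)*(-50) = -64*(-50) = 3200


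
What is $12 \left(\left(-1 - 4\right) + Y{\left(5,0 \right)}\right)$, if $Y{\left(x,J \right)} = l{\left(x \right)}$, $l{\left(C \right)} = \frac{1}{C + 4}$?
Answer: $- \frac{176}{3} \approx -58.667$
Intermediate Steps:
$l{\left(C \right)} = \frac{1}{4 + C}$
$Y{\left(x,J \right)} = \frac{1}{4 + x}$
$12 \left(\left(-1 - 4\right) + Y{\left(5,0 \right)}\right) = 12 \left(\left(-1 - 4\right) + \frac{1}{4 + 5}\right) = 12 \left(\left(-1 - 4\right) + \frac{1}{9}\right) = 12 \left(-5 + \frac{1}{9}\right) = 12 \left(- \frac{44}{9}\right) = - \frac{176}{3}$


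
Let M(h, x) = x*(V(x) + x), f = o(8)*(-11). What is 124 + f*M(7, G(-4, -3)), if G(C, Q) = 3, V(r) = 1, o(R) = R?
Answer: -932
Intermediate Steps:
f = -88 (f = 8*(-11) = -88)
M(h, x) = x*(1 + x)
124 + f*M(7, G(-4, -3)) = 124 - 264*(1 + 3) = 124 - 264*4 = 124 - 88*12 = 124 - 1056 = -932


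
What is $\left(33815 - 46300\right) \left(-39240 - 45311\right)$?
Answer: $1055619235$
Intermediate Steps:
$\left(33815 - 46300\right) \left(-39240 - 45311\right) = \left(-12485\right) \left(-84551\right) = 1055619235$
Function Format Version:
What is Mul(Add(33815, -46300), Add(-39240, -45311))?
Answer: 1055619235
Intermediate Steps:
Mul(Add(33815, -46300), Add(-39240, -45311)) = Mul(-12485, -84551) = 1055619235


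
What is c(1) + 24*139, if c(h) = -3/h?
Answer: 3333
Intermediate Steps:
c(1) + 24*139 = -3/1 + 24*139 = -3*1 + 3336 = -3 + 3336 = 3333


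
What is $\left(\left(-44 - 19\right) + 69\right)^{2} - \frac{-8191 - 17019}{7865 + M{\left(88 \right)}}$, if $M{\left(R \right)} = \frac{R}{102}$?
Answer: $\frac{15727434}{401159} \approx 39.205$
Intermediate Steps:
$M{\left(R \right)} = \frac{R}{102}$ ($M{\left(R \right)} = R \frac{1}{102} = \frac{R}{102}$)
$\left(\left(-44 - 19\right) + 69\right)^{2} - \frac{-8191 - 17019}{7865 + M{\left(88 \right)}} = \left(\left(-44 - 19\right) + 69\right)^{2} - \frac{-8191 - 17019}{7865 + \frac{1}{102} \cdot 88} = \left(-63 + 69\right)^{2} - - \frac{25210}{7865 + \frac{44}{51}} = 6^{2} - - \frac{25210}{\frac{401159}{51}} = 36 - \left(-25210\right) \frac{51}{401159} = 36 - - \frac{1285710}{401159} = 36 + \frac{1285710}{401159} = \frac{15727434}{401159}$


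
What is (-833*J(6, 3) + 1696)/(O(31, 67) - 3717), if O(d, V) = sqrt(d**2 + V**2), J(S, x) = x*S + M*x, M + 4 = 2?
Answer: 30851100/13810639 + 41500*sqrt(218)/13810639 ≈ 2.2782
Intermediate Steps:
M = -2 (M = -4 + 2 = -2)
J(S, x) = -2*x + S*x (J(S, x) = x*S - 2*x = S*x - 2*x = -2*x + S*x)
O(d, V) = sqrt(V**2 + d**2)
(-833*J(6, 3) + 1696)/(O(31, 67) - 3717) = (-2499*(-2 + 6) + 1696)/(sqrt(67**2 + 31**2) - 3717) = (-2499*4 + 1696)/(sqrt(4489 + 961) - 3717) = (-833*12 + 1696)/(sqrt(5450) - 3717) = (-9996 + 1696)/(5*sqrt(218) - 3717) = -8300/(-3717 + 5*sqrt(218))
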